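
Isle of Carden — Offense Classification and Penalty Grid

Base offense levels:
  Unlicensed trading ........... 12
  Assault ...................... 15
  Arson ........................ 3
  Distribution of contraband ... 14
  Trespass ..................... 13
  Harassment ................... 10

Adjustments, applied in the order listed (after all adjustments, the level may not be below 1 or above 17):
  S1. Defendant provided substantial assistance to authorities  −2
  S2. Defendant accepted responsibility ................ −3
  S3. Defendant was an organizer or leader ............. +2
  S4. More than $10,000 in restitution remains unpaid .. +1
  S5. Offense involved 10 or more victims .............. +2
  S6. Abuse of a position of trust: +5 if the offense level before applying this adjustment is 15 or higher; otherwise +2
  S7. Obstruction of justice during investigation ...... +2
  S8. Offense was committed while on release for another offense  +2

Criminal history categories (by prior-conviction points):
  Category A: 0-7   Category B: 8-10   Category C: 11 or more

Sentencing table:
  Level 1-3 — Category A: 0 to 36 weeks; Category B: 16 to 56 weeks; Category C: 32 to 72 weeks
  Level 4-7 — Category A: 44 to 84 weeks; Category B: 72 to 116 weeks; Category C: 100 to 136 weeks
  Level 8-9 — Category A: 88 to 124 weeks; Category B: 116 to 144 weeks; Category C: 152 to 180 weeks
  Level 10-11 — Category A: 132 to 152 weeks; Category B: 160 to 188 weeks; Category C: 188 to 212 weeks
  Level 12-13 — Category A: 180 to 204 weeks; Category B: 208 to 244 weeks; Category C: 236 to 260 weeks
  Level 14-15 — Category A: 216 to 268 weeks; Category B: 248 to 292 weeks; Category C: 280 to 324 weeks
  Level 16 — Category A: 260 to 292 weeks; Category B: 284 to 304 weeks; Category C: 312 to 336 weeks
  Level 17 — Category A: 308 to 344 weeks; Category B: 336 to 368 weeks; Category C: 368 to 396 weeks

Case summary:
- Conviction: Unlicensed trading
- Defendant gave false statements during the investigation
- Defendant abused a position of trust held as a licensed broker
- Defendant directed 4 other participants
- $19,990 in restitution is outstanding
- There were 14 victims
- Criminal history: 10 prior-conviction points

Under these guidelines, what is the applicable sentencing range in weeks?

Base offense level for unlicensed trading: 12.
S1 does not apply.
S3 applies: 12 + 2 = 14.
S4 applies: 14 + 1 = 15.
S5 applies: 15 + 2 = 17.
S6 applies (level before this adjustment is 17 ≥ 15, so +5): 17 + 5 = 22.
S7 applies: 22 + 2 = 24.
Level 24 exceeds the maximum of 17; capped at 17.
Final offense level: 17.
Criminal history: 10 prior points → Category B (8-10).
Level 17 falls in the 17 band.
Grid: Level 17 × Category B = 336-368 weeks.

336-368 weeks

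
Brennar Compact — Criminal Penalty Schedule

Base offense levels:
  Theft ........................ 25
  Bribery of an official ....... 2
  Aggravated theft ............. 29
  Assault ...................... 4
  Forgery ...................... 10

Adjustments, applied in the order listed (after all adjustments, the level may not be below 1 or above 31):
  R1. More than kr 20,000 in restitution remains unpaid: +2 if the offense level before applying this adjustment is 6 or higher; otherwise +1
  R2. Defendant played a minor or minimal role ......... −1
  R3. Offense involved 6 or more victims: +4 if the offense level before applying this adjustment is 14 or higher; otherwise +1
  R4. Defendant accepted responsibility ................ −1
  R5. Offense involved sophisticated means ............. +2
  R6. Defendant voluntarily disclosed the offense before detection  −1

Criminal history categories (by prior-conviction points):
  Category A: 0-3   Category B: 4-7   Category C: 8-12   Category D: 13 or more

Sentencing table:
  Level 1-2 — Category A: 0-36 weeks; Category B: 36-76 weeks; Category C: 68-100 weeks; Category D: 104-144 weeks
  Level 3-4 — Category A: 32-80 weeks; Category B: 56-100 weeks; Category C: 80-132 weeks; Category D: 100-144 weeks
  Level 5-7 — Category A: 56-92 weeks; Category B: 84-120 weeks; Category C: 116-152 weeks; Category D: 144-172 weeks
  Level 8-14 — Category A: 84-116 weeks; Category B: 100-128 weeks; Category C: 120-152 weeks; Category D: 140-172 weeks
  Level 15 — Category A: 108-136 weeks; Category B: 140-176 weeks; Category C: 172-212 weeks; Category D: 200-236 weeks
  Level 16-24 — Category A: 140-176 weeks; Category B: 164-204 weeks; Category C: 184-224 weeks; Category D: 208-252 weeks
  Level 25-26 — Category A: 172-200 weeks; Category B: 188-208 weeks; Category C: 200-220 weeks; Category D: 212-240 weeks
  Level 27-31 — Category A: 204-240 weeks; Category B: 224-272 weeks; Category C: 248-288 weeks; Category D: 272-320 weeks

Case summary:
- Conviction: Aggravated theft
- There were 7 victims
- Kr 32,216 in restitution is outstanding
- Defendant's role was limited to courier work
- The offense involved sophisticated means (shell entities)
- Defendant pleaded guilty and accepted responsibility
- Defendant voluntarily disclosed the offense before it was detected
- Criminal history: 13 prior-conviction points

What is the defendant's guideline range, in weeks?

272-320 weeks

Base offense level for aggravated theft: 29.
R1 applies (level before this adjustment is 29 ≥ 6, so +2): 29 + 2 = 31.
R2 applies: 31 − 1 = 30.
R3 applies (level before this adjustment is 30 ≥ 14, so +4): 30 + 4 = 34.
R4 applies: 34 − 1 = 33.
R5 applies: 33 + 2 = 35.
R6 applies: 35 − 1 = 34.
Level 34 exceeds the maximum of 31; capped at 31.
Final offense level: 31.
Criminal history: 13 prior points → Category D (13+).
Level 31 falls in the 27-31 band.
Grid: Level 27-31 × Category D = 272-320 weeks.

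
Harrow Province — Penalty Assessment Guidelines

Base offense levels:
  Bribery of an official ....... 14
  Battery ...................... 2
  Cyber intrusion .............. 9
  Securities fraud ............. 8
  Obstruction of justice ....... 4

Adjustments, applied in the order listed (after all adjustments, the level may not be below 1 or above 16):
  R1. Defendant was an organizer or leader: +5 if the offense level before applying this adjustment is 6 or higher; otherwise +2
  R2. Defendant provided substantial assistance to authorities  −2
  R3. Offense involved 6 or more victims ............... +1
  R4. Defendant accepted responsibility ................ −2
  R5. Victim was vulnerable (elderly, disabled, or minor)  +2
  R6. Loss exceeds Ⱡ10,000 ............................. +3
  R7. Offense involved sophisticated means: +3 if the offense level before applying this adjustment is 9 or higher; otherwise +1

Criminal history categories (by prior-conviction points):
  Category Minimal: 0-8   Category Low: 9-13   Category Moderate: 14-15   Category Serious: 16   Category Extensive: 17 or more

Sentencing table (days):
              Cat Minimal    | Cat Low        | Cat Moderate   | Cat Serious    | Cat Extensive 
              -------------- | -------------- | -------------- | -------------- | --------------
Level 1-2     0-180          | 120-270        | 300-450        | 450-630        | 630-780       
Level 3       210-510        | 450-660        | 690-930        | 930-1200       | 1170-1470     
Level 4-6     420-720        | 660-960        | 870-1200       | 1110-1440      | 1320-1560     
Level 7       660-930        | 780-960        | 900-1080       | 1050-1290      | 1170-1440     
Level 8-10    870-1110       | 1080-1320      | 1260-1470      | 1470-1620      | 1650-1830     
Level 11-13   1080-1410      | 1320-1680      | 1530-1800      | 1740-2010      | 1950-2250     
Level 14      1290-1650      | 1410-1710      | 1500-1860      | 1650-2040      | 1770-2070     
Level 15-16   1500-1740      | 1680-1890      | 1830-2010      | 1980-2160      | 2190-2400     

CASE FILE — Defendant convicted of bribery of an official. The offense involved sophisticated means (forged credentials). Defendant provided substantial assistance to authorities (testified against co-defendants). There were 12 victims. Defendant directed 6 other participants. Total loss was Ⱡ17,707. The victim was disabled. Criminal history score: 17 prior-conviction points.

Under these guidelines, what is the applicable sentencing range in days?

2190-2400 days

Base offense level for bribery of an official: 14.
R1 applies (level before this adjustment is 14 ≥ 6, so +5): 14 + 5 = 19.
R2 applies: 19 − 2 = 17.
R3 applies: 17 + 1 = 18.
R5 applies: 18 + 2 = 20.
R6 applies: 20 + 3 = 23.
R7 applies (level before this adjustment is 23 ≥ 9, so +3): 23 + 3 = 26.
Level 26 exceeds the maximum of 16; capped at 16.
Final offense level: 16.
Criminal history: 17 prior points → Category Extensive (17+).
Level 16 falls in the 15-16 band.
Grid: Level 15-16 × Category Extensive = 2190-2400 days.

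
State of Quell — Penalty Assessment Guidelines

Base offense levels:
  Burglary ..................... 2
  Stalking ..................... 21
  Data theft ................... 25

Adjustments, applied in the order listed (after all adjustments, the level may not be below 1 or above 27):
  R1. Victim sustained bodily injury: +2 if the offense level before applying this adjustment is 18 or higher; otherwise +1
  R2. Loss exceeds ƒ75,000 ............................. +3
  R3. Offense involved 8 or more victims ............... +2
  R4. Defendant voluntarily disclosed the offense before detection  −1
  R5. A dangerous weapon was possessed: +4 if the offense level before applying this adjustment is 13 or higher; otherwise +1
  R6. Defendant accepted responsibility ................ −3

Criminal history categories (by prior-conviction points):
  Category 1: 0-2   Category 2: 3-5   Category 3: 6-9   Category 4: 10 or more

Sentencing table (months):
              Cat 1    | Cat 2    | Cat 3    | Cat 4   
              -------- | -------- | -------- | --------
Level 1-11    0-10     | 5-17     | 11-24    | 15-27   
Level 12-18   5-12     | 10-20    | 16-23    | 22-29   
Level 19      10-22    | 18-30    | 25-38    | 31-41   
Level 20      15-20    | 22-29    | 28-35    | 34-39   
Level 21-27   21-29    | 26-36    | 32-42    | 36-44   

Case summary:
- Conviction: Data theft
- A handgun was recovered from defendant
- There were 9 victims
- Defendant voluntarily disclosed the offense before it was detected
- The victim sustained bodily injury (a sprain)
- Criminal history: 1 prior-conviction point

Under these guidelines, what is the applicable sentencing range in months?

Base offense level for data theft: 25.
R1 applies (level before this adjustment is 25 ≥ 18, so +2): 25 + 2 = 27.
R2 does not apply.
R3 applies: 27 + 2 = 29.
R4 applies: 29 − 1 = 28.
R5 applies (level before this adjustment is 28 ≥ 13, so +4): 28 + 4 = 32.
Level 32 exceeds the maximum of 27; capped at 27.
Final offense level: 27.
Criminal history: 1 prior point → Category 1 (0-2).
Level 27 falls in the 21-27 band.
Grid: Level 21-27 × Category 1 = 21-29 months.

21-29 months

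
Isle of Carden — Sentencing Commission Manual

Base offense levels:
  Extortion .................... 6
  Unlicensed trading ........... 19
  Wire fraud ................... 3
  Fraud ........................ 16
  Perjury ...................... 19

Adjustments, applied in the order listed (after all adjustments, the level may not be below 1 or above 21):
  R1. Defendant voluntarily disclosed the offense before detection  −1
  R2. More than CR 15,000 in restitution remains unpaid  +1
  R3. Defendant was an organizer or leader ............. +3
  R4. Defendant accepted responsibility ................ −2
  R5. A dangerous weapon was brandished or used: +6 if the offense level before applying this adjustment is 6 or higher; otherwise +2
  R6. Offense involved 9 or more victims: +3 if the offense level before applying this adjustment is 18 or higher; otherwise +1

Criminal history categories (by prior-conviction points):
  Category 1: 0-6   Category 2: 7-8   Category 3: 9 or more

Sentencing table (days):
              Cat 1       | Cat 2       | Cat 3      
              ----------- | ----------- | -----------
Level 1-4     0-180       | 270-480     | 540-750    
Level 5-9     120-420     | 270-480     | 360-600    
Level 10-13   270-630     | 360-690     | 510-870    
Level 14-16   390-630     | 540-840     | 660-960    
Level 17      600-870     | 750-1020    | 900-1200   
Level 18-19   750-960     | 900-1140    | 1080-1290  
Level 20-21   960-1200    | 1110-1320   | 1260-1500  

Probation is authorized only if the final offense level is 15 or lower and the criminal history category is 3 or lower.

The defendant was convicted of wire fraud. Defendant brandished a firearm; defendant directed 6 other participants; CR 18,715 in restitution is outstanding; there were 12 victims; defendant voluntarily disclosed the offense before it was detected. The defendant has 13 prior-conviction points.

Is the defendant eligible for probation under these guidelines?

Base offense level for wire fraud: 3.
R1 applies: 3 − 1 = 2.
R2 applies: 2 + 1 = 3.
R3 applies: 3 + 3 = 6.
R4 does not apply.
R5 applies (level before this adjustment is 6 ≥ 6, so +6): 6 + 6 = 12.
R6 applies (level before this adjustment is 12 < 18, so +1): 12 + 1 = 13.
Final offense level: 13.
Criminal history: 13 prior points → Category 3 (9+).
Level 13 falls in the 10-13 band.
Grid: Level 10-13 × Category 3 = 510-870 days.
Probation check: level 13 ≤ 15 and category 3 ≤ 3 → eligible.

Yes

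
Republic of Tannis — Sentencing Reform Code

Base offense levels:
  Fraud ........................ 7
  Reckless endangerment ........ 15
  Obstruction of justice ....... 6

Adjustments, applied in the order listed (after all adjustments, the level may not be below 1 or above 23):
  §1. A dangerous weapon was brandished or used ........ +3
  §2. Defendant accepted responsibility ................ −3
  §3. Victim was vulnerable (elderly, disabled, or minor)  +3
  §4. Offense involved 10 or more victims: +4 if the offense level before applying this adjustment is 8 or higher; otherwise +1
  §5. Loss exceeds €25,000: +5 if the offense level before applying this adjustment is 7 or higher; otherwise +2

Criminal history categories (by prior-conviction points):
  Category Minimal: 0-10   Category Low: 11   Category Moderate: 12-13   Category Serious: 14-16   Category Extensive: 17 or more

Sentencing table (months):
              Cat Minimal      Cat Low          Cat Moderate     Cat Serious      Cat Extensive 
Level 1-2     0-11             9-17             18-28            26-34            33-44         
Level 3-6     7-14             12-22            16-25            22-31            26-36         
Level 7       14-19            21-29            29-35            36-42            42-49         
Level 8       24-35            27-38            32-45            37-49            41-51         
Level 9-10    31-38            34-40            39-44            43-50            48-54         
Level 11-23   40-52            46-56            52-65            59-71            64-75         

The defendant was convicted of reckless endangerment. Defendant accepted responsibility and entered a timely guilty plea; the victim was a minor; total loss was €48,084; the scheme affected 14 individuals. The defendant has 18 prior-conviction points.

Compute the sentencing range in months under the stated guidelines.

64-75 months

Base offense level for reckless endangerment: 15.
§1 does not apply.
§2 applies: 15 − 3 = 12.
§3 applies: 12 + 3 = 15.
§4 applies (level before this adjustment is 15 ≥ 8, so +4): 15 + 4 = 19.
§5 applies (level before this adjustment is 19 ≥ 7, so +5): 19 + 5 = 24.
Level 24 exceeds the maximum of 23; capped at 23.
Final offense level: 23.
Criminal history: 18 prior points → Category Extensive (17+).
Level 23 falls in the 11-23 band.
Grid: Level 11-23 × Category Extensive = 64-75 months.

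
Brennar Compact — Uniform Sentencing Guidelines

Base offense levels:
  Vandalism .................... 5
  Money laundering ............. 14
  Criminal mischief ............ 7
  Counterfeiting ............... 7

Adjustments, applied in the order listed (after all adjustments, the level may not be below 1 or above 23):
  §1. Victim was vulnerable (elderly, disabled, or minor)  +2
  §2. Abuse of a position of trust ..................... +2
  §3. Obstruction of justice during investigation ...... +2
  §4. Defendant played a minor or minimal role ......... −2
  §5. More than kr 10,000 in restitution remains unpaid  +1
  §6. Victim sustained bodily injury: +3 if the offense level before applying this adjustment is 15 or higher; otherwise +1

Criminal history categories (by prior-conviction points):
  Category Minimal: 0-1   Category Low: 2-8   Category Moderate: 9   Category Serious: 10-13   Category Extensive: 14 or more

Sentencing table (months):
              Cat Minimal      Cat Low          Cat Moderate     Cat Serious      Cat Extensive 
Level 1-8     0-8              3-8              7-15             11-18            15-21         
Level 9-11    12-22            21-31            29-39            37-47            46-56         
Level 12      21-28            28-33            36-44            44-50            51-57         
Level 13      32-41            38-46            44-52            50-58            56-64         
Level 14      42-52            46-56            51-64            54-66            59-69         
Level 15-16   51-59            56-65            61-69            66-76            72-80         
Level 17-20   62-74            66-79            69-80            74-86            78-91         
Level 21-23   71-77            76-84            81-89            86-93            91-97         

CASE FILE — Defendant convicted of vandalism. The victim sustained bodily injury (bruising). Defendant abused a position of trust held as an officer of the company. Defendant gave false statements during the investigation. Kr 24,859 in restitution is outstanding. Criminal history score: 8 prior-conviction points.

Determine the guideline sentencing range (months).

21-31 months

Base offense level for vandalism: 5.
§2 applies: 5 + 2 = 7.
§3 applies: 7 + 2 = 9.
§5 applies: 9 + 1 = 10.
§6 applies (level before this adjustment is 10 < 15, so +1): 10 + 1 = 11.
Final offense level: 11.
Criminal history: 8 prior points → Category Low (2-8).
Level 11 falls in the 9-11 band.
Grid: Level 9-11 × Category Low = 21-31 months.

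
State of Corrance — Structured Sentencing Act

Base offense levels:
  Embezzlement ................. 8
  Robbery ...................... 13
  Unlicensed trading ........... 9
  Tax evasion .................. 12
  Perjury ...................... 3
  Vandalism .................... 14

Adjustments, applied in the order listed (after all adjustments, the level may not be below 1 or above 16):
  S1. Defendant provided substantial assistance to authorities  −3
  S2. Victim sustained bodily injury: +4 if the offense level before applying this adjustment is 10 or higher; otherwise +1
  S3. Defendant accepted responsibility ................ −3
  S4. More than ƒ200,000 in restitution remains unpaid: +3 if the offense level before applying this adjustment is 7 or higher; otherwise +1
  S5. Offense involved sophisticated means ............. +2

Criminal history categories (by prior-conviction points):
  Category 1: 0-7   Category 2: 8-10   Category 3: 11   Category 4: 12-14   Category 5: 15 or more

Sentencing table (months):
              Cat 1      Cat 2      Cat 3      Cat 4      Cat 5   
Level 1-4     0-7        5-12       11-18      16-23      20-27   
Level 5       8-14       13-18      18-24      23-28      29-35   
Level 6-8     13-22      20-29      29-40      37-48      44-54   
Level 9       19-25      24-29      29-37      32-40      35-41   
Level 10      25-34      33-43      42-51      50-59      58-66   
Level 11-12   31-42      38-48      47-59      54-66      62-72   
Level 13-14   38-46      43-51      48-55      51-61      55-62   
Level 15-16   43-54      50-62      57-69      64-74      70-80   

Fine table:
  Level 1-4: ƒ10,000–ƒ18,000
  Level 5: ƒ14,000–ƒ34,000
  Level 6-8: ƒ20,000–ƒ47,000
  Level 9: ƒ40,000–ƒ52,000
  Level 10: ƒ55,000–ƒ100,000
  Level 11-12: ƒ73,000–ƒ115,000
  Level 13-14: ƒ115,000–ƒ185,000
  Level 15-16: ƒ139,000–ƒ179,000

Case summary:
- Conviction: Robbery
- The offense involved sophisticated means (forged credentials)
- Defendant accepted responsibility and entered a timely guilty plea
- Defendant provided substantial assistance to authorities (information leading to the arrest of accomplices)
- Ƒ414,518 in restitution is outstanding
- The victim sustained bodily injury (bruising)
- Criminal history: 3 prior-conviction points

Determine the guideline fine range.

ƒ139,000–ƒ179,000

Base offense level for robbery: 13.
S1 applies: 13 − 3 = 10.
S2 applies (level before this adjustment is 10 ≥ 10, so +4): 10 + 4 = 14.
S3 applies: 14 − 3 = 11.
S4 applies (level before this adjustment is 11 ≥ 7, so +3): 11 + 3 = 14.
S5 applies: 14 + 2 = 16.
Final offense level: 16.
Level 16 falls in the 15-16 band.
Fine table: Level 15-16 → ƒ139,000–ƒ179,000.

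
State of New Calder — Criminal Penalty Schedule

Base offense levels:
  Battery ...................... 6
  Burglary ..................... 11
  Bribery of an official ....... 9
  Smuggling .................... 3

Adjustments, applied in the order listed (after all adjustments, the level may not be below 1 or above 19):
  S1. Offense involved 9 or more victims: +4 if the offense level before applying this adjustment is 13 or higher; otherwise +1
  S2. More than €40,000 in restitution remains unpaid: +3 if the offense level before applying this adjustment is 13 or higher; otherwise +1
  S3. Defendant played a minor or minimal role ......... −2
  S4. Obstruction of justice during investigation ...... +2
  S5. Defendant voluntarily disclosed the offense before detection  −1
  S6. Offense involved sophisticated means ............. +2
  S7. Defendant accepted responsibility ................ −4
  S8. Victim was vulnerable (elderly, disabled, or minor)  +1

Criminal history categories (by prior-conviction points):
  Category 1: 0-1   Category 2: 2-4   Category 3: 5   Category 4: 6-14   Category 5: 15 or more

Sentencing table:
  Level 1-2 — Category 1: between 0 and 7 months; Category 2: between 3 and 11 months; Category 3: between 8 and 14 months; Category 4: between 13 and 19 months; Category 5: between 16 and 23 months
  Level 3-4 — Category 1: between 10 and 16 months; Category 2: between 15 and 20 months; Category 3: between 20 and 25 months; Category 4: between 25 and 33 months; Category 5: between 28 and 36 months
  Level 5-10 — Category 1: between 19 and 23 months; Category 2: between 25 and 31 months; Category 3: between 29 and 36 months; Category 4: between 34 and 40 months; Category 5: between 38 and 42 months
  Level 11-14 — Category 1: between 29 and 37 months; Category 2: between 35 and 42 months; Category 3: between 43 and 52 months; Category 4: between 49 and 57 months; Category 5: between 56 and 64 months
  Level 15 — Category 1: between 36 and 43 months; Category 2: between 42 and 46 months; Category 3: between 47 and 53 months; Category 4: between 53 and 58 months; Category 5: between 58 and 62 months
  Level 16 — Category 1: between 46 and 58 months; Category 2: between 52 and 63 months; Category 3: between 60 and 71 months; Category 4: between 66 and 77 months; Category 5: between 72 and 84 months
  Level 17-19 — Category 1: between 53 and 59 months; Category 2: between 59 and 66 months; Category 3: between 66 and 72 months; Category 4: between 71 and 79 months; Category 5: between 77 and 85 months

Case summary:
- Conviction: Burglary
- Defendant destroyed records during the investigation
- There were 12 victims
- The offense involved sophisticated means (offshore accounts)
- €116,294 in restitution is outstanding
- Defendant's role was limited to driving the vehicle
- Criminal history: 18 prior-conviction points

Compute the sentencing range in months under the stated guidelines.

58-62 months

Base offense level for burglary: 11.
S1 applies (level before this adjustment is 11 < 13, so +1): 11 + 1 = 12.
S2 applies (level before this adjustment is 12 < 13, so +1): 12 + 1 = 13.
S3 applies: 13 − 2 = 11.
S4 applies: 11 + 2 = 13.
S6 applies: 13 + 2 = 15.
Final offense level: 15.
Criminal history: 18 prior points → Category 5 (15+).
Level 15 falls in the 15 band.
Grid: Level 15 × Category 5 = 58-62 months.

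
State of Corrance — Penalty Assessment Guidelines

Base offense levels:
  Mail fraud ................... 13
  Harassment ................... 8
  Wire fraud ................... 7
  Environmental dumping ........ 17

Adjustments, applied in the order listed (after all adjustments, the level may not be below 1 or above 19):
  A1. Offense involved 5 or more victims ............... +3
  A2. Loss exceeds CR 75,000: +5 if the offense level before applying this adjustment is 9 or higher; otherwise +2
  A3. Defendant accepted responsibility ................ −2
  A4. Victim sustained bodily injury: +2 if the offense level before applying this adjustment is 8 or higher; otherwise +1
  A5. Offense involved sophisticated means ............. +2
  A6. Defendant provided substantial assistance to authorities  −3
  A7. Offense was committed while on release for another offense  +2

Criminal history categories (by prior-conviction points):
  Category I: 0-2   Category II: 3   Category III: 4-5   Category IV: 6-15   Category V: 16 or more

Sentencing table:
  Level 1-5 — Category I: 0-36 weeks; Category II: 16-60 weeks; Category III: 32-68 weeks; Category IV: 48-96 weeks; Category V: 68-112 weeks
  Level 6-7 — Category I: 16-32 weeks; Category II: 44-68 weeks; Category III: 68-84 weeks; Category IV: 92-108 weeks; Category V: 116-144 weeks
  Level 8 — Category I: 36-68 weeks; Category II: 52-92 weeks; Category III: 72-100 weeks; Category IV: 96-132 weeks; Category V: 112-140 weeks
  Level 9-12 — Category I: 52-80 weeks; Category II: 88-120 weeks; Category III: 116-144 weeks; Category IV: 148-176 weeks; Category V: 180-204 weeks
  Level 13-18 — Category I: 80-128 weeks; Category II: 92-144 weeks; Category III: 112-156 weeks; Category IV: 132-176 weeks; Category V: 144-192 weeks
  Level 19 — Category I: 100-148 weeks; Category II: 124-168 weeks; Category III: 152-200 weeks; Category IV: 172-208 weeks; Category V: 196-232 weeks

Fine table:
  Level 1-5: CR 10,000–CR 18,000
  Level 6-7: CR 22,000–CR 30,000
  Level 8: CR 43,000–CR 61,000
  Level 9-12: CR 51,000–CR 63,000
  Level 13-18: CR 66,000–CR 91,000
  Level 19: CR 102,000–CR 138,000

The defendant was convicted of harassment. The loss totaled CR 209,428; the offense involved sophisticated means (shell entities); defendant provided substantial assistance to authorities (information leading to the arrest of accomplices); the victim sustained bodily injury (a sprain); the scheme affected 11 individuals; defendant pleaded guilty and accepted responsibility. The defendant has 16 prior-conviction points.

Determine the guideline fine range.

Base offense level for harassment: 8.
A1 applies: 8 + 3 = 11.
A2 applies (level before this adjustment is 11 ≥ 9, so +5): 11 + 5 = 16.
A3 applies: 16 − 2 = 14.
A4 applies (level before this adjustment is 14 ≥ 8, so +2): 14 + 2 = 16.
A5 applies: 16 + 2 = 18.
A6 applies: 18 − 3 = 15.
A7 does not apply.
Final offense level: 15.
Level 15 falls in the 13-18 band.
Fine table: Level 13-18 → CR 66,000–CR 91,000.

CR 66,000–CR 91,000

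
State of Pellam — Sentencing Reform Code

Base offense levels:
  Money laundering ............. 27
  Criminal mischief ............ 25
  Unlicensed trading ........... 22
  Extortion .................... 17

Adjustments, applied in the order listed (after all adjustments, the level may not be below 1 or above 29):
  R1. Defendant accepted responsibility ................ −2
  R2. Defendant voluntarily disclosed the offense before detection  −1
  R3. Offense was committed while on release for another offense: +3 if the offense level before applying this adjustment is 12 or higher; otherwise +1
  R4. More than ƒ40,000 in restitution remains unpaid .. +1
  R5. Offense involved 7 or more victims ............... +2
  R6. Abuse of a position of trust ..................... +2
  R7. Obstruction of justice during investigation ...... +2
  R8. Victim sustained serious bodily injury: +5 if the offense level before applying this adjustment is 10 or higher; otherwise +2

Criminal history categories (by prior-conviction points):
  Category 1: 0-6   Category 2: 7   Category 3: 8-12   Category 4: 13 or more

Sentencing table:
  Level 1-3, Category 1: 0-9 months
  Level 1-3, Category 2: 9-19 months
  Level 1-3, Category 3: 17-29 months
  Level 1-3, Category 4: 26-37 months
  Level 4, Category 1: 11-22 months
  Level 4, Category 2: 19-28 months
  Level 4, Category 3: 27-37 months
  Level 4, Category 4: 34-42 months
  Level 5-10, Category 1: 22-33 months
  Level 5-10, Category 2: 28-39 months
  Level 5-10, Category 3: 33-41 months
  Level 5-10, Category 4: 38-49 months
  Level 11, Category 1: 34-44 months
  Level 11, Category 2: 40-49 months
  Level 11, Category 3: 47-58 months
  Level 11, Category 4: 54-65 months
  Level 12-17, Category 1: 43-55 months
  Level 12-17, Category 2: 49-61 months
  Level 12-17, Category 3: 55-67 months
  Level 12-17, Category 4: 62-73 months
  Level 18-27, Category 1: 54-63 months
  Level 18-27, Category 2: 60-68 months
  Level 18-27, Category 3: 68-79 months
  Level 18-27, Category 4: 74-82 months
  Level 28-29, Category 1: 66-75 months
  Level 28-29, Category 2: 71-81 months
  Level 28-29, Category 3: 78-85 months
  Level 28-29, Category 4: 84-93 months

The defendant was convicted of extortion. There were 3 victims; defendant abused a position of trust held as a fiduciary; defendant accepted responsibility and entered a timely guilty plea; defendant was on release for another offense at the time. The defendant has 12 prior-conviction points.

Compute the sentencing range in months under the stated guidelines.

Base offense level for extortion: 17.
R1 applies: 17 − 2 = 15.
R3 applies (level before this adjustment is 15 ≥ 12, so +3): 15 + 3 = 18.
R4 does not apply.
R6 applies: 18 + 2 = 20.
R8 does not apply.
Final offense level: 20.
Criminal history: 12 prior points → Category 3 (8-12).
Level 20 falls in the 18-27 band.
Grid: Level 18-27 × Category 3 = 68-79 months.

68-79 months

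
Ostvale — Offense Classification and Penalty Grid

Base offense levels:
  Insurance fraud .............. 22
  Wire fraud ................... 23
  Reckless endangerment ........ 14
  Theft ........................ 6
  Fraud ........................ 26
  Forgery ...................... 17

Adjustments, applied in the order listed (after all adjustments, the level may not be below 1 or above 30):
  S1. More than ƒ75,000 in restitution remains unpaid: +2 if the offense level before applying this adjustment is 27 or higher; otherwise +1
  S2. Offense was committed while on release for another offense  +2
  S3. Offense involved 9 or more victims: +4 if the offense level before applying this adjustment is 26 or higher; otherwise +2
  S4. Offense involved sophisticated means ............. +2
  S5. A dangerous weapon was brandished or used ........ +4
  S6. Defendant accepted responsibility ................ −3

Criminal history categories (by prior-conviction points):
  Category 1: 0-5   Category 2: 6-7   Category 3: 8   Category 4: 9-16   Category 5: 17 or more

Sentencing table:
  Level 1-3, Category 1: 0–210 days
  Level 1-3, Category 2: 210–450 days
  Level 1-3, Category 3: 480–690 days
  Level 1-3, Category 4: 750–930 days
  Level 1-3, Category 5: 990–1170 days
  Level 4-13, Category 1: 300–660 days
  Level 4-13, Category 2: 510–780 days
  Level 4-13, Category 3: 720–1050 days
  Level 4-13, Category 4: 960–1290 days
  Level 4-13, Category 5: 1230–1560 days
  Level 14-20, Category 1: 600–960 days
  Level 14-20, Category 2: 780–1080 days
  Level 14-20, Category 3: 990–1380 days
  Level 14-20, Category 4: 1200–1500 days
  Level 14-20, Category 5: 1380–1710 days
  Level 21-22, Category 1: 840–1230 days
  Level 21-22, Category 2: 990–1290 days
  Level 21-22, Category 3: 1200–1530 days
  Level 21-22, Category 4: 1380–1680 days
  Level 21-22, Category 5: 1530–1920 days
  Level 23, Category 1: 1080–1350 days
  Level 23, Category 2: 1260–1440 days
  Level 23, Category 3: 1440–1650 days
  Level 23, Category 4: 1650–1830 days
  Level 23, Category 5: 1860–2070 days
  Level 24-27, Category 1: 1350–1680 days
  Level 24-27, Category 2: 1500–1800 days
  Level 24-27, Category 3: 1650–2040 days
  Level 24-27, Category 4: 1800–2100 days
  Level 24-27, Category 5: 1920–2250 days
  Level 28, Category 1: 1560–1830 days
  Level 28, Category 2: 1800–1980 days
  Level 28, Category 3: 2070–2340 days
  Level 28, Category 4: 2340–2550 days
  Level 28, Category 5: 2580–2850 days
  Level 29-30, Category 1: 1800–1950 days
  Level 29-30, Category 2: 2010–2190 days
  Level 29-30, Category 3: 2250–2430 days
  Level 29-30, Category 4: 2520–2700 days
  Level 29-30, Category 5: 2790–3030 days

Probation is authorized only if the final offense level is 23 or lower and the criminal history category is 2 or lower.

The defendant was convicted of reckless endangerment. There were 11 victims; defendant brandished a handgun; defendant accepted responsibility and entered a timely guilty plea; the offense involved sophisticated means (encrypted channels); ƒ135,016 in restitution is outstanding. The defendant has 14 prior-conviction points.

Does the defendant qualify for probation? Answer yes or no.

No

Base offense level for reckless endangerment: 14.
S1 applies (level before this adjustment is 14 < 27, so +1): 14 + 1 = 15.
S3 applies (level before this adjustment is 15 < 26, so +2): 15 + 2 = 17.
S4 applies: 17 + 2 = 19.
S5 applies: 19 + 4 = 23.
S6 applies: 23 − 3 = 20.
Final offense level: 20.
Criminal history: 14 prior points → Category 4 (9-16).
Level 20 falls in the 14-20 band.
Grid: Level 14-20 × Category 4 = 1200-1500 days.
Probation check: level 20 ≤ 23 and category 4 > 2 → not eligible.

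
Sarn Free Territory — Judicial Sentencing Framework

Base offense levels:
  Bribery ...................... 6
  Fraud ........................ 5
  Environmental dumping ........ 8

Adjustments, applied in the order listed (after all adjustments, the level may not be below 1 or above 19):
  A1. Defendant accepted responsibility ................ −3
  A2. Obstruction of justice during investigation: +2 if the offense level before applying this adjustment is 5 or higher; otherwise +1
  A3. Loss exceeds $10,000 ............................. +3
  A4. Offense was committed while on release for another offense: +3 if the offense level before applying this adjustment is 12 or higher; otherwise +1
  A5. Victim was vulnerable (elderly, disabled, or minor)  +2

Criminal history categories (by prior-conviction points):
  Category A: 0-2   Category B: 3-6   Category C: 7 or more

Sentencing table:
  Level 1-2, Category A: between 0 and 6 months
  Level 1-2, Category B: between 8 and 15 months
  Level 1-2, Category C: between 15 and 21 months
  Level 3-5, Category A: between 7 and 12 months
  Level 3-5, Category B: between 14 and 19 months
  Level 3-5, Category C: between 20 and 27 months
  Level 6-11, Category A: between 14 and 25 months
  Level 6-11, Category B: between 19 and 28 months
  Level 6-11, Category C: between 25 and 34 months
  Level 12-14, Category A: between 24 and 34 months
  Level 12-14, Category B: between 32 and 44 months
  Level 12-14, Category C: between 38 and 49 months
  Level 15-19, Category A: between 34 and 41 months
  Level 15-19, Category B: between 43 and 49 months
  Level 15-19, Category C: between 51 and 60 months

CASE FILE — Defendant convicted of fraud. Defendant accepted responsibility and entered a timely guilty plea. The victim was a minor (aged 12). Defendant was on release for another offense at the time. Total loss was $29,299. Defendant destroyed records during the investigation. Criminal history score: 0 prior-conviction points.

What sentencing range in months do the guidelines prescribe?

Base offense level for fraud: 5.
A1 applies: 5 − 3 = 2.
A2 applies (level before this adjustment is 2 < 5, so +1): 2 + 1 = 3.
A3 applies: 3 + 3 = 6.
A4 applies (level before this adjustment is 6 < 12, so +1): 6 + 1 = 7.
A5 applies: 7 + 2 = 9.
Final offense level: 9.
Criminal history: 0 prior points → Category A (0-2).
Level 9 falls in the 6-11 band.
Grid: Level 6-11 × Category A = 14-25 months.

14-25 months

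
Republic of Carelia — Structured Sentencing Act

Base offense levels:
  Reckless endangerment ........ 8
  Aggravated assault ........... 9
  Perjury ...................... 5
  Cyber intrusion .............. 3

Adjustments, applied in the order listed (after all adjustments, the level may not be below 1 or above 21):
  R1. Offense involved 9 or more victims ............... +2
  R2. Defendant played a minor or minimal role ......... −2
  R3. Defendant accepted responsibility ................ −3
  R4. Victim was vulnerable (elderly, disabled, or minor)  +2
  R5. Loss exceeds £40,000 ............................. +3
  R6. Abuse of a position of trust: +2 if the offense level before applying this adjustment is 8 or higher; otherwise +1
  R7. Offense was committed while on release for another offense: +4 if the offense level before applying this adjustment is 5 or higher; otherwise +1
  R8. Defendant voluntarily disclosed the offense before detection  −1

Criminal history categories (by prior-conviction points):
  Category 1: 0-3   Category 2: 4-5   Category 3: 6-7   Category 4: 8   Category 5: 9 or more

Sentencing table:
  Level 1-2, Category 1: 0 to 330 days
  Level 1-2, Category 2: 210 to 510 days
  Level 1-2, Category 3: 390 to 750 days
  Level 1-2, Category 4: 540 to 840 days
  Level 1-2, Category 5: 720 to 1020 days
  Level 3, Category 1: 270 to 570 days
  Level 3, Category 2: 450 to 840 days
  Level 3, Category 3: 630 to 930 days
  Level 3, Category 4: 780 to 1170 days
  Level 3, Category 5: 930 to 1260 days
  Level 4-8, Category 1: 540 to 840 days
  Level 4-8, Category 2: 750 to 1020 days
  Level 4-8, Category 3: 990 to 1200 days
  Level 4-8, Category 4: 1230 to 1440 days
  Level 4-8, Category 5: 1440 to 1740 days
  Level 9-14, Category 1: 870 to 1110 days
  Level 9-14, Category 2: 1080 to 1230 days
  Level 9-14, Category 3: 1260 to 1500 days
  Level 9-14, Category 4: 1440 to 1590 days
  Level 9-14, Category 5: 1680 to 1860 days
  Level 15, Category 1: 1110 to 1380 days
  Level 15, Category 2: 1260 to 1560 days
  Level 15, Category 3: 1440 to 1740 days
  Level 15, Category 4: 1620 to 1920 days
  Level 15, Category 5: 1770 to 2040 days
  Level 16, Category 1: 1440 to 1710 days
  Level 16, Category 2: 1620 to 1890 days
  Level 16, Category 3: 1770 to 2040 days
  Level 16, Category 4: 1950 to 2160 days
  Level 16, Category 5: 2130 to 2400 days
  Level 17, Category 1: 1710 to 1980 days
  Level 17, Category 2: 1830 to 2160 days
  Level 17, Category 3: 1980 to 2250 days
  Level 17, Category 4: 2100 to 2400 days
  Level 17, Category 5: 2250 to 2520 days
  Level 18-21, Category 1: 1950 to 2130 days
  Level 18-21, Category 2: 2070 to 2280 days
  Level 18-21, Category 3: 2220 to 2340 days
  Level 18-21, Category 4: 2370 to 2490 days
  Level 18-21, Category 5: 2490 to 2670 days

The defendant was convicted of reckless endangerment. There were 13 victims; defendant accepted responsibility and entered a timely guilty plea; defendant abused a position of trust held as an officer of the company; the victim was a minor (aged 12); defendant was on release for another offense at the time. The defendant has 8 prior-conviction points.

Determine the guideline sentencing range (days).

1620-1920 days

Base offense level for reckless endangerment: 8.
R1 applies: 8 + 2 = 10.
R2 does not apply.
R3 applies: 10 − 3 = 7.
R4 applies: 7 + 2 = 9.
R6 applies (level before this adjustment is 9 ≥ 8, so +2): 9 + 2 = 11.
R7 applies (level before this adjustment is 11 ≥ 5, so +4): 11 + 4 = 15.
R8 does not apply.
Final offense level: 15.
Criminal history: 8 prior points → Category 4 (8).
Level 15 falls in the 15 band.
Grid: Level 15 × Category 4 = 1620-1920 days.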